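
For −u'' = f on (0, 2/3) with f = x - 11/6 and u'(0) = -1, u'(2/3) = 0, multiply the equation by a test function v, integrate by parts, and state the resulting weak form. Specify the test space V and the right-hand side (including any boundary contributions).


V = H^1(0, 2/3) (v unrestricted at boundary; u is determined up to an additive constant); weak form: ∫_0^2/3 u'v' dx = ∫_0^2/3 (x - 11/6) v dx + v(0) for all v ∈ V.

Multiply both sides by a test function v and integrate from 0 to 2/3:
  ∫_0^2/3 −u''(x) v(x) dx = ∫_0^2/3 f(x) v(x) dx.
Integrate the LHS by parts once:
  ∫_0^2/3 −u'' v dx = −[u'(x) v(x)]_0^2/3 + ∫_0^2/3 u'(x) v'(x) dx.
Thus ∫_0^2/3 u'(x) v'(x) dx = ∫_0^2/3 f(x) v(x) dx + [u'(x) v(x)]_0^2/3.
Choose V so that boundary terms are either known or forced to vanish.
u has inhomogeneous Neumann u'(0) = -1, u'(2/3) = 0. [u' v]_0^2/3 = (0)·v(2/3) − (-1)·v(0) = v(0). Take V = H^1(0, 2/3); boundary term becomes part of RHS.
Weak formulation: find u (satisfying any essential BC) such that ∫_0^2/3 u'(x) v'(x) dx = ∫_0^2/3 f v dx + v(0) for all v ∈ V (Neumann data are natural BCs: they enter the RHS as boundary terms).
Substituting f(x) = x - 11/6, the right-hand side is ∫_0^2/3 (x - 11/6) v dx + v(0).
Compatibility check (pure Neumann): taking v ≡ 1 ∈ V gives 0 = ∫_0^2/3 f dx + (0) − (-1), i.e. ∫_0^2/3 f dx must equal u'(0) − u'(2/3) = -1. Indeed ∫_0^2/3 (x - 11/6) dx = -1, so the data are compatible. The solution is then unique only up to an additive constant (fix it e.g. by requiring ∫_0^2/3 u dx = 0).


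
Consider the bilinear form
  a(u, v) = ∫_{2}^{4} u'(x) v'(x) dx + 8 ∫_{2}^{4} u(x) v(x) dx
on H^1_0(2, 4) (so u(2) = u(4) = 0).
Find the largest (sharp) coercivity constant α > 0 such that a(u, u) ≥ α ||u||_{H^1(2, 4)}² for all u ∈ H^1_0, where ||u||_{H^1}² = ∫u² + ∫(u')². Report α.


α = 1

Coercivity of a(·,·) on H^1_0(2, 4) means a(u, u) ≥ α ||u||_{H^1}² for every u ∈ H^1_0.
The interval has length L = 2, and Poincaré/coercivity depend only on L. Here a(u, u) = ∫(u')² + (8)·∫u².
Here c = 8 ≥ 1, so a(u,u) = ∫(u')² + c∫u² ≥ ∫(u')² + ∫u² = ||u||_{H^1}², i.e. α = 1 works. No larger α is possible: a(u,u) ≥ α||u||_{H^1}² means (1−α)∫(u')² ≥ (α−c)∫u², and for the modes u_n = sin(nπ(x−x₀)/L) (x₀ the left endpoint) one has ∫u_n²/∫(u_n')² = (L/(nπ))² → 0, so a(u_n,u_n)/||u_n||_{H^1}² → 1. Hence the optimal constant is α = 1.
Therefore α = 1.


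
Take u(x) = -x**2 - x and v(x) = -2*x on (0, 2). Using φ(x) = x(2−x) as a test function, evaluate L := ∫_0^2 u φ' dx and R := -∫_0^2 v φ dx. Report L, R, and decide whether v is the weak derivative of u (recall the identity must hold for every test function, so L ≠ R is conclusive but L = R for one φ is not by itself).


LHS = 4, RHS = 8/3. No, v is not the weak derivative of u.

u(x) = -x**2 - x, classical derivative u'(x) = -2*x - 1.
φ(x) = x(2−x), so φ'(x) = 2 - 2*x.
Note φ(0) = φ(2) = 0, so the boundary term u·φ vanishes.
LHS = ∫_0^2 u(x) φ'(x) dx = ∫_0^2 (2*x^3 - 2*x) dx. Term by term:
  ∫_0^2 2*x^3 dx = 8;  ∫_0^2 -2*x dx = -4.
Sum: 8 − 4 = 4.
So LHS = 4.
∫_0^2 v(x) φ(x) dx = ∫_0^2 (2*x^3 - 4*x^2) dx. Term by term:
  ∫_0^2 2*x^3 dx = 8;  ∫_0^2 -4*x^2 dx = -32/3.
Sum: 8 − 32/3 = -8/3.
So RHS = -∫_0^2 v(x) φ(x) dx = 8/3.
LHS − RHS = 4/3 ≠ 0, so the identity fails.
(For a valid weak derivative the identity must hold for EVERY test function, in particular this one. The failure shows v is NOT the weak derivative of u.)
Correct weak derivative would be u'(x) = -2*x - 1.


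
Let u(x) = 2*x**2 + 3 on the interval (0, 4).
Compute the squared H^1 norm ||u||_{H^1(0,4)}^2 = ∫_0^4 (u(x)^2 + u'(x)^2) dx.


||u||_{H^1}^2 = 21788/15

The H^1 norm (squared) on an interval (0, L) is
  ||u||_{H^1}^2 = ∫_0^L u(x)^2 dx + ∫_0^L u'(x)^2 dx.
Compute u'(x) = 4*x.
Then u(x)^2 = 4*x**4 + 12*x**2 + 9 and u'(x)^2 = 16*x**2.
Integrate each monomial from 0 to 4 using ∫_0^4 c·x^n dx = c·4^(n+1)/(n+1):
  ∫_0^4 u(x)^2 dx = ∫_0^4 (4*x^4 + 12*x^2 + 9) dx. Term by term:
    ∫_0^4 4*x^4 dx = 4096/5;  ∫_0^4 12*x^2 dx = 256;  ∫_0^4 9 dx = 36.
  Sum: 4096/5 + 256 + 36 = 5556/5.
  ∫_0^4 u'(x)^2 dx = ∫_0^4 (16*x^2) dx. Term by term:
    ∫_0^4 16*x^2 dx = 1024/3.
Adding: ||u||_{H^1}^2 = 5556/5 + 1024/3 = 21788/15.


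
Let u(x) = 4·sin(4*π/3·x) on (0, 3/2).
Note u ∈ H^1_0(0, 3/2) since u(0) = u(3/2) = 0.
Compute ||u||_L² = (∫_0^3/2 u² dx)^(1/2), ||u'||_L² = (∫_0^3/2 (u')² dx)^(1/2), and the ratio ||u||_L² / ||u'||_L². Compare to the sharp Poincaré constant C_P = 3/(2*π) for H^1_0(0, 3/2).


||u||_L² / ||u'||_L² = 3/(4*π) < C_P = 3/(2*π).

u(x) = 4·sin(4*π/3·x), so u'(x) = 16*π*cos(4*π*x/3)/3.
Writing u(x) = A·sin(kπx/L) with A = 4 and k = 2, use ∫_0^L sin²(kπx/L) dx = L/2 and ∫_0^L cos²(kπx/L) dx = L/2.
u² = 16·sin²(4*π/3·x) and (u')² = 256*π^2/9·cos²(4*π/3·x), and each of sin², cos² integrates to L/2 = 3/4 over (0, 3/2).
∫_0^3/2 u² dx = 12, so ||u||_L² = 2*sqrt(3).
∫_0^3/2 (u')² dx = 64*π^2/3, so ||u'||_L² = 8*sqrt(3)*π/3.
Ratio ||u||_L² / ||u'||_L² = 3/(4*π).
Sharp Poincaré constant on H^1_0(0, 3/2) is C_P = L/π = 3/(2*π), achieved by sin(2*π/3·x).
This is the k = 2 harmonic; the ratio L/(kπ) is strictly less than C_P = L/π, consistent with the sharp inequality ||u||_L² ≤ C_P ||u'||_L².


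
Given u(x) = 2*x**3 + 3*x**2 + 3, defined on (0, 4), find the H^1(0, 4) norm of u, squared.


||u||_{H^1}^2 = 233340/7

The H^1 norm (squared) on an interval (0, L) is
  ||u||_{H^1}^2 = ∫_0^L u(x)^2 dx + ∫_0^L u'(x)^2 dx.
Compute u'(x) = 6*x**2 + 6*x.
Then u(x)^2 = 4*x**6 + 12*x**5 + 9*x**4 + 12*x**3 + 18*x**2 + 9 and u'(x)^2 = 36*x**4 + 72*x**3 + 36*x**2.
Integrate each monomial from 0 to 4 using ∫_0^4 c·x^n dx = c·4^(n+1)/(n+1):
  ∫_0^4 u(x)^2 dx = ∫_0^4 (4*x^6 + 12*x^5 + 9*x^4 + 12*x^3 + 18*x^2 + 9) dx. Term by term:
    ∫_0^4 4*x^6 dx = 65536/7;  ∫_0^4 12*x^5 dx = 8192;  ∫_0^4 9*x^4 dx = 9216/5;
    ∫_0^4 12*x^3 dx = 768;  ∫_0^4 18*x^2 dx = 384;  ∫_0^4 9 dx = 36.
  Sum: 65536/7 + 8192 + 9216/5 + 768 + 384 + 36 = 720492/35.
  ∫_0^4 u'(x)^2 dx = ∫_0^4 (36*x^4 + 72*x^3 + 36*x^2) dx. Term by term:
    ∫_0^4 36*x^4 dx = 36864/5;  ∫_0^4 72*x^3 dx = 4608;  ∫_0^4 36*x^2 dx = 768.
  Sum: 36864/5 + 4608 + 768 = 63744/5.
Adding: ||u||_{H^1}^2 = 720492/35 + 63744/5 = 233340/7.


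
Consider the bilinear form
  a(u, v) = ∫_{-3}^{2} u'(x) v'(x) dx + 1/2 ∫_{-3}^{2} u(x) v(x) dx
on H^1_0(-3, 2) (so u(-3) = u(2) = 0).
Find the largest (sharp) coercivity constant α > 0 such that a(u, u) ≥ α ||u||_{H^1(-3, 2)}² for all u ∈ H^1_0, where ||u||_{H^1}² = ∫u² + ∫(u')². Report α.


α = (π^2 + 25/2)/(π^2 + 25)

Coercivity of a(·,·) on H^1_0(-3, 2) means a(u, u) ≥ α ||u||_{H^1}² for every u ∈ H^1_0.
The interval has length L = 5, and Poincaré/coercivity depend only on L. Here a(u, u) = ∫(u')² + (1/2)·∫u².
Here 0 < c = 1/2 < 1. The condition a(u,u) ≥ α||u||_{H^1}² reads (1−α)∫(u')² ≥ (α−c)∫u². Any admissible α is ≤ 1 (rapidly oscillating u have ∫u²/∫(u')² → 0), and α = 1 would force 0 ≥ (1−c)∫u², impossible since c < 1; so 1−α > 0. By the sharp Poincaré inequality on H^1_0 of an interval of length L, ∫(u')² ≥ (π/L)²∫u² with equality for the first sine mode sin(π(x−x₀)/L) (x₀ the left endpoint), so the inequality holds for all u iff (1−α)(π/L)² ≥ α − c, i.e. α ≤ ((π/L)² + c)/((π/L)² + 1) = (1 + c(L/π)²)/(1 + (L/π)²). With (π/L)² = π^2/25 and c = 1/2, the largest admissible constant is α = ((π/L)² + c)/((π/L)² + 1).
Simplifying, α = (π^2 + 25/2)/(π^2 + 25).


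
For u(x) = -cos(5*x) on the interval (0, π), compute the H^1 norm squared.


||u||_{H^1(0,π)}^2 = 13*π

u'(x) = 5*sin(5*x).
Expand u² and (u')² and integrate term by term on (0, π), using: for integers n ≥ 1, ∫_0^π sin²(nx) dx = ∫_0^π cos²(nx) dx = π/2; for n ≠ n', ∫_0^π sin(nx)sin(n'x) dx = ∫_0^π cos(nx)cos(n'x) dx = 0; and by product-to-sum, ∫_0^π sin(nx)cos(n'x) dx = ½∫_0^π [sin((n+n')x) + sin((n−n')x)] dx, which is 0 when n+n' is even and 2n/(n²−n'²) when n+n' is odd (it need not vanish on (0, π)).
  u² squared terms: (-1)²·∫cos(5x)² dx = 1·π/2 = π/2.
  So ∫_0^π u² dx = π/2.
  (u')² squared terms: (5)²·∫sin(5x)² dx = 25·π/2 = 25*π/2.
  So ∫_0^π (u')² dx = 25*π/2.
||u||_{H^1}^2 = (π/2) + (25*π/2) = 13*π.


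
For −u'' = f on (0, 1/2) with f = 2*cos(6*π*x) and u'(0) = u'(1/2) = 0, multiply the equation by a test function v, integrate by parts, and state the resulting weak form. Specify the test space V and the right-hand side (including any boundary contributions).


V = H^1(0, 1/2) (no boundary constraint on v; u is determined up to an additive constant); weak form: ∫_0^1/2 u'v' dx = ∫_0^1/2 (2*cos(6*π*x)) v dx for all v ∈ V.

Multiply both sides by a test function v and integrate from 0 to 1/2:
  ∫_0^1/2 −u''(x) v(x) dx = ∫_0^1/2 f(x) v(x) dx.
Integrate the LHS by parts once:
  ∫_0^1/2 −u'' v dx = −[u'(x) v(x)]_0^1/2 + ∫_0^1/2 u'(x) v'(x) dx.
Thus ∫_0^1/2 u'(x) v'(x) dx = ∫_0^1/2 f(x) v(x) dx + [u'(x) v(x)]_0^1/2.
Choose V so that boundary terms are either known or forced to vanish.
u has homogeneous Neumann: u'(0) = u'(1/2) = 0. So [u' v]_0^1/2 = 0·v(1/2) − 0·v(0) = 0 for any v; take V = H^1(0, 1/2).
Weak formulation: find u (satisfying any essential BC) such that ∫_0^1/2 u'(x) v'(x) dx = ∫_0^1/2 f v dx for all v ∈ V (homogeneous Neumann, so boundary terms vanish).
Substituting f(x) = 2*cos(6*π*x), the right-hand side is ∫_0^1/2 (2*cos(6*π*x)) v dx.
Compatibility check (pure Neumann): taking v ≡ 1 ∈ V gives 0 = ∫_0^1/2 f dx + (0) − (0), i.e. ∫_0^1/2 f dx must equal u'(0) − u'(1/2) = 0. Indeed ∫_0^1/2 (2*cos(6*π*x)) dx = 0, so the data are compatible. The solution is then unique only up to an additive constant (fix it e.g. by requiring ∫_0^1/2 u dx = 0).


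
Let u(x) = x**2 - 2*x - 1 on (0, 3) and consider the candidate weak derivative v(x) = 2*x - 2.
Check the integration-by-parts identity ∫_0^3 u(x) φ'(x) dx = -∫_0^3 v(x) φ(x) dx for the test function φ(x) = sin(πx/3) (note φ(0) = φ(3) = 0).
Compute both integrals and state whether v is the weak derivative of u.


LHS = -6/π, RHS = -6/π. Yes, v = u' weakly.

u(x) = x**2 - 2*x - 1, classical derivative u'(x) = 2*x - 2.
φ(x) = sin(πx/3), so φ'(x) = π*cos(π*x/3)/3.
Note φ(0) = φ(3) = 0, so the boundary term u·φ vanishes.
LHS = ∫_0^3 u(x) φ'(x) dx = ∫_0^3 (π*x^2*cos(π*x/3)/3 - 2*π*x*cos(π*x/3)/3 - π*cos(π*x/3)/3) dx. Term by term:
  ∫_0^3 -π*cos(π*x/3)/3 dx = 0;  ∫_0^3 -2*π*x*cos(π*x/3)/3 dx = 12/π;  ∫_0^3 π*x^2*cos(π*x/3)/3 dx = -18/π.
Sum: 0 + 12/π − 18/π = -6/π.
So LHS = -6/π.
∫_0^3 v(x) φ(x) dx = ∫_0^3 (2*x*sin(π*x/3) - 2*sin(π*x/3)) dx. Term by term:
  ∫_0^3 -2*sin(π*x/3) dx = -12/π;  ∫_0^3 2*x*sin(π*x/3) dx = 18/π.
Sum: -12/π + 18/π = 6/π.
So RHS = -∫_0^3 v(x) φ(x) dx = -6/π.
LHS = RHS, so the identity holds for this test φ.
Moreover u is smooth here and v(x) = u'(x) = 2*x - 2 pointwise, so the identity holds for every test function. Hence v is the weak derivative of u.


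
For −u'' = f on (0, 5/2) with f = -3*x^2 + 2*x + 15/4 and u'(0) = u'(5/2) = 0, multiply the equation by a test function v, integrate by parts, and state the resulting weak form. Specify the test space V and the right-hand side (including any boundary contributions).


V = H^1(0, 5/2) (no boundary constraint on v; u is determined up to an additive constant); weak form: ∫_0^5/2 u'v' dx = ∫_0^5/2 (-3*x^2 + 2*x + 15/4) v dx for all v ∈ V.

Multiply both sides by a test function v and integrate from 0 to 5/2:
  ∫_0^5/2 −u''(x) v(x) dx = ∫_0^5/2 f(x) v(x) dx.
Integrate the LHS by parts once:
  ∫_0^5/2 −u'' v dx = −[u'(x) v(x)]_0^5/2 + ∫_0^5/2 u'(x) v'(x) dx.
Thus ∫_0^5/2 u'(x) v'(x) dx = ∫_0^5/2 f(x) v(x) dx + [u'(x) v(x)]_0^5/2.
Choose V so that boundary terms are either known or forced to vanish.
u has homogeneous Neumann: u'(0) = u'(5/2) = 0. So [u' v]_0^5/2 = 0·v(5/2) − 0·v(0) = 0 for any v; take V = H^1(0, 5/2).
Weak formulation: find u (satisfying any essential BC) such that ∫_0^5/2 u'(x) v'(x) dx = ∫_0^5/2 f v dx for all v ∈ V (homogeneous Neumann, so boundary terms vanish).
Substituting f(x) = -3*x^2 + 2*x + 15/4, the right-hand side is ∫_0^5/2 (-3*x^2 + 2*x + 15/4) v dx.
Compatibility check (pure Neumann): taking v ≡ 1 ∈ V gives 0 = ∫_0^5/2 f dx + (0) − (0), i.e. ∫_0^5/2 f dx must equal u'(0) − u'(5/2) = 0. Indeed ∫_0^5/2 (-3*x^2 + 2*x + 15/4) dx = 0, so the data are compatible. The solution is then unique only up to an additive constant (fix it e.g. by requiring ∫_0^5/2 u dx = 0).


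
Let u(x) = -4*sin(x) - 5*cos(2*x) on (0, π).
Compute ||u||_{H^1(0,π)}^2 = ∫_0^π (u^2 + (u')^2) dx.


||u||_{H^1(0,π)}^2 = -400/3 + 157*π/2

u'(x) = 10*sin(2*x) - 4*cos(x).
Expand u² and (u')² and integrate term by term on (0, π), using: for integers n ≥ 1, ∫_0^π sin²(nx) dx = ∫_0^π cos²(nx) dx = π/2; for n ≠ n', ∫_0^π sin(nx)sin(n'x) dx = ∫_0^π cos(nx)cos(n'x) dx = 0; and by product-to-sum, ∫_0^π sin(nx)cos(n'x) dx = ½∫_0^π [sin((n+n')x) + sin((n−n')x)] dx, which is 0 when n+n' is even and 2n/(n²−n'²) when n+n' is odd (it need not vanish on (0, π)).
  u² squared terms: (-5)²·∫cos(2x)² dx = 25·π/2 = 25*π/2;  (-4)²·∫sin(x)² dx = 16·π/2 = 8*π.
  u² cross terms: 2·(-5)·(-4)·∫cos(2x)·sin(x) dx = 40·(-2/3) = -80/3.
  So ∫_0^π u² dx = 25*π/2 + 8*π − 80/3 = -80/3 + 41*π/2.
  (u')² squared terms: (-4)²·∫cos(x)² dx = 16·π/2 = 8*π;  (10)²·∫sin(2x)² dx = 100·π/2 = 50*π.
  (u')² cross terms: 2·(-4)·(10)·∫cos(x)·sin(2x) dx = -80·(4/3) = -320/3.
  So ∫_0^π (u')² dx = 8*π + 50*π − 320/3 = -320/3 + 58*π.
||u||_{H^1}^2 = (-80/3 + 41*π/2) + (-320/3 + 58*π) = -400/3 + 157*π/2.


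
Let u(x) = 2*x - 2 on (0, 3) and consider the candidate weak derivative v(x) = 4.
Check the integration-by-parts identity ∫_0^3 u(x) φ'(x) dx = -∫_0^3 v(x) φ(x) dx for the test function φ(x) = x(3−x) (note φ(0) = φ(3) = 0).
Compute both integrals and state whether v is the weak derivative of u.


LHS = -9, RHS = -18. No, v is not the weak derivative of u.

u(x) = 2*x - 2, classical derivative u'(x) = 2.
φ(x) = x(3−x), so φ'(x) = 3 - 2*x.
Note φ(0) = φ(3) = 0, so the boundary term u·φ vanishes.
LHS = ∫_0^3 u(x) φ'(x) dx = ∫_0^3 (-4*x^2 + 10*x - 6) dx. Term by term:
  ∫_0^3 -4*x^2 dx = -36;  ∫_0^3 10*x dx = 45;  ∫_0^3 -6 dx = -18.
Sum: -36 + 45 − 18 = -9.
So LHS = -9.
∫_0^3 v(x) φ(x) dx = ∫_0^3 (-4*x^2 + 12*x) dx. Term by term:
  ∫_0^3 -4*x^2 dx = -36;  ∫_0^3 12*x dx = 54.
Sum: -36 + 54 = 18.
So RHS = -∫_0^3 v(x) φ(x) dx = -18.
LHS − RHS = 9 ≠ 0, so the identity fails.
(For a valid weak derivative the identity must hold for EVERY test function, in particular this one. The failure shows v is NOT the weak derivative of u.)
Correct weak derivative would be u'(x) = 2.


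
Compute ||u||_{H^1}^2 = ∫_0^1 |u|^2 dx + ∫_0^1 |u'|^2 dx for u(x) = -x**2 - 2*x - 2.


||u||_{H^1}^2 = 106/5

The H^1 norm (squared) on an interval (0, L) is
  ||u||_{H^1}^2 = ∫_0^L u(x)^2 dx + ∫_0^L u'(x)^2 dx.
Compute u'(x) = -2*x - 2.
Then u(x)^2 = x**4 + 4*x**3 + 8*x**2 + 8*x + 4 and u'(x)^2 = 4*x**2 + 8*x + 4.
Integrate each monomial from 0 to 1 using ∫_0^1 c·x^n dx = c·1^(n+1)/(n+1):
  ∫_0^1 u(x)^2 dx = ∫_0^1 (x^4 + 4*x^3 + 8*x^2 + 8*x + 4) dx. Term by term:
    ∫_0^1 x^4 dx = 1/5;  ∫_0^1 4*x^3 dx = 1;  ∫_0^1 8*x^2 dx = 8/3;
    ∫_0^1 8*x dx = 4;  ∫_0^1 4 dx = 4.
  Sum: 1/5 + 1 + 8/3 + 4 + 4 = 178/15.
  ∫_0^1 u'(x)^2 dx = ∫_0^1 (4*x^2 + 8*x + 4) dx. Term by term:
    ∫_0^1 4*x^2 dx = 4/3;  ∫_0^1 8*x dx = 4;  ∫_0^1 4 dx = 4.
  Sum: 4/3 + 4 + 4 = 28/3.
Adding: ||u||_{H^1}^2 = 178/15 + 28/3 = 106/5.


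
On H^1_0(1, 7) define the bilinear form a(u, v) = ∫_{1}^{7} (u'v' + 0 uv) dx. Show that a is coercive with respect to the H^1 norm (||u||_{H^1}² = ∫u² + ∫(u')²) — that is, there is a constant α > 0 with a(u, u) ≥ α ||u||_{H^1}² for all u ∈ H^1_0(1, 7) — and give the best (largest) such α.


α = π^2/(π^2 + 36)

Coercivity of a(·,·) on H^1_0(1, 7) means a(u, u) ≥ α ||u||_{H^1}² for every u ∈ H^1_0.
The interval has length L = 6, and Poincaré/coercivity depend only on L. Here a(u, u) = ∫(u')² + (0)·∫u².
Here c = 0, so a(u,u) = ∫(u')² alone. The condition a(u,u) ≥ α||u||_{H^1}² reads (1−α)∫(u')² ≥ (α−c)∫u². Any admissible α is ≤ 1 (rapidly oscillating u have ∫u²/∫(u')² → 0), and α = 1 would force 0 ≥ (1−c)∫u², impossible since c < 1; so 1−α > 0. By the sharp Poincaré inequality on H^1_0 of an interval of length L, ∫(u')² ≥ (π/L)²∫u² with equality for the first sine mode sin(π(x−x₀)/L) (x₀ the left endpoint), so the inequality holds for all u iff (1−α)(π/L)² ≥ α − c, i.e. α ≤ ((π/L)² + c)/((π/L)² + 1) = (1 + c(L/π)²)/(1 + (L/π)²). (Direct route, valid since c ≤ 0: Poincaré gives c∫u² ≥ c(L/π)²∫(u')², so a(u,u) ≥ (1 + c(L/π)²)∫(u')², while ||u||_{H^1}² ≤ (1 + (L/π)²)∫(u')²; dividing yields the same α.) With (π/L)² = π^2/36 and c = 0, the largest admissible constant is α = ((π/L)² + c)/((π/L)² + 1).
Simplifying, α = π^2/(π^2 + 36).


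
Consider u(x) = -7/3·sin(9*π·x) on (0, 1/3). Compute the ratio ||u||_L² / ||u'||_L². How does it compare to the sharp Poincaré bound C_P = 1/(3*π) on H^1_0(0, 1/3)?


||u||_L² / ||u'||_L² = 1/(9*π) < C_P = 1/(3*π).

u(x) = -7/3·sin(9*π·x), so u'(x) = -21*π*cos(9*π*x).
Writing u(x) = A·sin(kπx/L) with A = -7/3 and k = 3, use ∫_0^L sin²(kπx/L) dx = L/2 and ∫_0^L cos²(kπx/L) dx = L/2.
u² = 49/9·sin²(9*π·x) and (u')² = 441*π^2·cos²(9*π·x), and each of sin², cos² integrates to L/2 = 1/6 over (0, 1/3).
∫_0^1/3 u² dx = 49/54, so ||u||_L² = 7*sqrt(6)/18.
∫_0^1/3 (u')² dx = 147*π^2/2, so ||u'||_L² = 7*sqrt(6)*π/2.
Ratio ||u||_L² / ||u'||_L² = 1/(9*π).
Sharp Poincaré constant on H^1_0(0, 1/3) is C_P = L/π = 1/(3*π), achieved by sin(3*π·x).
This is the k = 3 harmonic; the ratio L/(kπ) is strictly less than C_P = L/π, consistent with the sharp inequality ||u||_L² ≤ C_P ||u'||_L².


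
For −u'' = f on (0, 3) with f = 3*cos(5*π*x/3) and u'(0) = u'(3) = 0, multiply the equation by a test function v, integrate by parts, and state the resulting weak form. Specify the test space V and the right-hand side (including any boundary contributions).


V = H^1(0, 3) (no boundary constraint on v; u is determined up to an additive constant); weak form: ∫_0^3 u'v' dx = ∫_0^3 (3*cos(5*π*x/3)) v dx for all v ∈ V.

Multiply both sides by a test function v and integrate from 0 to 3:
  ∫_0^3 −u''(x) v(x) dx = ∫_0^3 f(x) v(x) dx.
Integrate the LHS by parts once:
  ∫_0^3 −u'' v dx = −[u'(x) v(x)]_0^3 + ∫_0^3 u'(x) v'(x) dx.
Thus ∫_0^3 u'(x) v'(x) dx = ∫_0^3 f(x) v(x) dx + [u'(x) v(x)]_0^3.
Choose V so that boundary terms are either known or forced to vanish.
u has homogeneous Neumann: u'(0) = u'(3) = 0. So [u' v]_0^3 = 0·v(3) − 0·v(0) = 0 for any v; take V = H^1(0, 3).
Weak formulation: find u (satisfying any essential BC) such that ∫_0^3 u'(x) v'(x) dx = ∫_0^3 f v dx for all v ∈ V (homogeneous Neumann, so boundary terms vanish).
Substituting f(x) = 3*cos(5*π*x/3), the right-hand side is ∫_0^3 (3*cos(5*π*x/3)) v dx.
Compatibility check (pure Neumann): taking v ≡ 1 ∈ V gives 0 = ∫_0^3 f dx + (0) − (0), i.e. ∫_0^3 f dx must equal u'(0) − u'(3) = 0. Indeed ∫_0^3 (3*cos(5*π*x/3)) dx = 0, so the data are compatible. The solution is then unique only up to an additive constant (fix it e.g. by requiring ∫_0^3 u dx = 0).


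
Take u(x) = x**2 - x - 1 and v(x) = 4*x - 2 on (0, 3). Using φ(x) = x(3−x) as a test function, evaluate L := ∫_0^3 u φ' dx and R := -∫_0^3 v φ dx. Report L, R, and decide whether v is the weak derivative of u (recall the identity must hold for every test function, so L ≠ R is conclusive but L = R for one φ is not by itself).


LHS = -9, RHS = -18. No, v is not the weak derivative of u.

u(x) = x**2 - x - 1, classical derivative u'(x) = 2*x - 1.
φ(x) = x(3−x), so φ'(x) = 3 - 2*x.
Note φ(0) = φ(3) = 0, so the boundary term u·φ vanishes.
LHS = ∫_0^3 u(x) φ'(x) dx = ∫_0^3 (-2*x^3 + 5*x^2 - x - 3) dx. Term by term:
  ∫_0^3 -2*x^3 dx = -81/2;  ∫_0^3 5*x^2 dx = 45;  ∫_0^3 -x dx = -9/2;
  ∫_0^3 -3 dx = -9.
Sum: -81/2 + 45 − 9/2 − 9 = -9.
So LHS = -9.
∫_0^3 v(x) φ(x) dx = ∫_0^3 (-4*x^3 + 14*x^2 - 6*x) dx. Term by term:
  ∫_0^3 -4*x^3 dx = -81;  ∫_0^3 14*x^2 dx = 126;  ∫_0^3 -6*x dx = -27.
Sum: -81 + 126 − 27 = 18.
So RHS = -∫_0^3 v(x) φ(x) dx = -18.
LHS − RHS = 9 ≠ 0, so the identity fails.
(For a valid weak derivative the identity must hold for EVERY test function, in particular this one. The failure shows v is NOT the weak derivative of u.)
Correct weak derivative would be u'(x) = 2*x - 1.


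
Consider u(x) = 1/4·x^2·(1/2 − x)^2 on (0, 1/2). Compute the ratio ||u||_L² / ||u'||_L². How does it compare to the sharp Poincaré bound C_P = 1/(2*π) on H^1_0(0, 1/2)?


||u||_L² / ||u'||_L² = sqrt(3)/12 < C_P = 1/(2*π).

u(x) = 1/4·x^2·(1/2 − x)^2, so u'(x) = x*(2*x - 1)*(4*x - 1)/8.
u(x) = 1/4·x^2·(1/2 − x)^2 vanishes at x = 0 and x = 1/2, so u ∈ H^1_0(0, 1/2). Differentiate via the product rule and integrate the resulting polynomials term by term.
  ∫_0^1/2 u² dx = ∫_0^1/2 (x^8/16 - x^7/8 + 3*x^6/32 - x^5/32 + x^4/256) dx. Term by term:
    ∫_0^1/2 x^8/16 dx = 1/73728;  ∫_0^1/2 -x^7/8 dx = -1/16384;  ∫_0^1/2 3*x^6/32 dx = 3/28672;
    ∫_0^1/2 -x^5/32 dx = -1/12288;  ∫_0^1/2 x^4/256 dx = 1/40960.
  Sum: 1/73728 − 1/16384 + 3/28672 − 1/12288 + 1/40960 = 1/5160960.
  ∫_0^1/2 (u')² dx = ∫_0^1/2 (x^6 - 3*x^5/2 + 13*x^4/16 - 3*x^3/16 + x^2/64) dx. Term by term:
    ∫_0^1/2 x^6 dx = 1/896;  ∫_0^1/2 -3*x^5/2 dx = -1/256;  ∫_0^1/2 13*x^4/16 dx = 13/2560;
    ∫_0^1/2 -3*x^3/16 dx = -3/1024;  ∫_0^1/2 x^2/64 dx = 1/1536.
  Sum: 1/896 − 1/256 + 13/2560 − 3/1024 + 1/1536 = 1/107520.
∫_0^1/2 u² dx = 1/5160960, so ||u||_L² = sqrt(35)/13440.
∫_0^1/2 (u')² dx = 1/107520, so ||u'||_L² = sqrt(105)/3360.
Ratio ||u||_L² / ||u'||_L² = sqrt(3)/12.
Sharp Poincaré constant on H^1_0(0, 1/2) is C_P = L/π = 1/(2*π), achieved by sin(2*π·x).
A polynomial bump cannot attain the sharp Poincaré constant (only the first sine eigenfunction does), so the ratio is strictly less than C_P, consistent with ||u||_L² ≤ C_P ||u'||_L².


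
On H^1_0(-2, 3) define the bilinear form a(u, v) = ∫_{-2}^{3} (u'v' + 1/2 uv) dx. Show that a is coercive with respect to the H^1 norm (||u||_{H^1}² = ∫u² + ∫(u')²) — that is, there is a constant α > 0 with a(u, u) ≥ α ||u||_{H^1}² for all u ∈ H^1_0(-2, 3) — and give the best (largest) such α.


α = (π^2 + 25/2)/(π^2 + 25)

Coercivity of a(·,·) on H^1_0(-2, 3) means a(u, u) ≥ α ||u||_{H^1}² for every u ∈ H^1_0.
The interval has length L = 5, and Poincaré/coercivity depend only on L. Here a(u, u) = ∫(u')² + (1/2)·∫u².
Here 0 < c = 1/2 < 1. The condition a(u,u) ≥ α||u||_{H^1}² reads (1−α)∫(u')² ≥ (α−c)∫u². Any admissible α is ≤ 1 (rapidly oscillating u have ∫u²/∫(u')² → 0), and α = 1 would force 0 ≥ (1−c)∫u², impossible since c < 1; so 1−α > 0. By the sharp Poincaré inequality on H^1_0 of an interval of length L, ∫(u')² ≥ (π/L)²∫u² with equality for the first sine mode sin(π(x−x₀)/L) (x₀ the left endpoint), so the inequality holds for all u iff (1−α)(π/L)² ≥ α − c, i.e. α ≤ ((π/L)² + c)/((π/L)² + 1) = (1 + c(L/π)²)/(1 + (L/π)²). With (π/L)² = π^2/25 and c = 1/2, the largest admissible constant is α = ((π/L)² + c)/((π/L)² + 1).
Simplifying, α = (π^2 + 25/2)/(π^2 + 25).


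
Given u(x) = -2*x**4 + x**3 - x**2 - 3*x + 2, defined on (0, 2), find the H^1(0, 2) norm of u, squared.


||u||_{H^1}^2 = 416158/315

The H^1 norm (squared) on an interval (0, L) is
  ||u||_{H^1}^2 = ∫_0^L u(x)^2 dx + ∫_0^L u'(x)^2 dx.
Compute u'(x) = -8*x**3 + 3*x**2 - 2*x - 3.
Then u(x)^2 = 4*x**8 - 4*x**7 + 5*x**6 + 10*x**5 - 13*x**4 + 10*x**3 + 5*x**2 - 12*x + 4 and u'(x)^2 = 64*x**6 - 48*x**5 + 41*x**4 + 36*x**3 - 14*x**2 + 12*x + 9.
Integrate each monomial from 0 to 2 using ∫_0^2 c·x^n dx = c·2^(n+1)/(n+1):
  ∫_0^2 u(x)^2 dx = ∫_0^2 (4*x^8 - 4*x^7 + 5*x^6 + 10*x^5 - 13*x^4 + 10*x^3 + 5*x^2 - 12*x + 4) dx. Term by term:
    ∫_0^2 4*x^8 dx = 2048/9;  ∫_0^2 -4*x^7 dx = -128;  ∫_0^2 5*x^6 dx = 640/7;
    ∫_0^2 10*x^5 dx = 320/3;  ∫_0^2 -13*x^4 dx = -416/5;  ∫_0^2 10*x^3 dx = 40;
    ∫_0^2 5*x^2 dx = 40/3;  ∫_0^2 -12*x dx = -24;  ∫_0^2 4 dx = 8.
  Sum: 2048/9 − 128 + 640/7 + 320/3 − 416/5 + 40 + 40/3 − 24 + 8 = 79312/315.
  ∫_0^2 u'(x)^2 dx = ∫_0^2 (64*x^6 - 48*x^5 + 41*x^4 + 36*x^3 - 14*x^2 + 12*x + 9) dx. Term by term:
    ∫_0^2 64*x^6 dx = 8192/7;  ∫_0^2 -48*x^5 dx = -512;  ∫_0^2 41*x^4 dx = 1312/5;
    ∫_0^2 36*x^3 dx = 144;  ∫_0^2 -14*x^2 dx = -112/3;  ∫_0^2 12*x dx = 24;
    ∫_0^2 9 dx = 18.
  Sum: 8192/7 − 512 + 1312/5 + 144 − 112/3 + 24 + 18 = 112282/105.
Adding: ||u||_{H^1}^2 = 79312/315 + 112282/105 = 416158/315.


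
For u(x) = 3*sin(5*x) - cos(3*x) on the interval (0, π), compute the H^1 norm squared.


||u||_{H^1(0,π)}^2 = 122*π

u'(x) = 3*sin(3*x) + 15*cos(5*x).
Expand u² and (u')² and integrate term by term on (0, π), using: for integers n ≥ 1, ∫_0^π sin²(nx) dx = ∫_0^π cos²(nx) dx = π/2; for n ≠ n', ∫_0^π sin(nx)sin(n'x) dx = ∫_0^π cos(nx)cos(n'x) dx = 0; and by product-to-sum, ∫_0^π sin(nx)cos(n'x) dx = ½∫_0^π [sin((n+n')x) + sin((n−n')x)] dx, which is 0 when n+n' is even and 2n/(n²−n'²) when n+n' is odd (it need not vanish on (0, π)).
  u² squared terms: (-1)²·∫cos(3x)² dx = 1·π/2 = π/2;  (3)²·∫sin(5x)² dx = 9·π/2 = 9*π/2.
  u² cross terms: 2·(-1)·(3)·∫cos(3x)·sin(5x) dx = -6·(0) = 0.
  So ∫_0^π u² dx = π/2 + 9*π/2 + 0 = 5*π.
  (u')² squared terms: (3)²·∫sin(3x)² dx = 9·π/2 = 9*π/2;  (15)²·∫cos(5x)² dx = 225·π/2 = 225*π/2.
  (u')² cross terms: 2·(3)·(15)·∫sin(3x)·cos(5x) dx = 90·(0) = 0.
  So ∫_0^π (u')² dx = 9*π/2 + 225*π/2 + 0 = 117*π.
||u||_{H^1}^2 = (5*π) + (117*π) = 122*π.


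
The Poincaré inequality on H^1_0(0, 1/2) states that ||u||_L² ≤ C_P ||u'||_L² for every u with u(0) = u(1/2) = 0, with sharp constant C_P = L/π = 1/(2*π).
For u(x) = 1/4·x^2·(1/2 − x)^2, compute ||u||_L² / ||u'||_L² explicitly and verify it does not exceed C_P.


||u||_L² / ||u'||_L² = sqrt(3)/12 < C_P = 1/(2*π).

u(x) = 1/4·x^2·(1/2 − x)^2, so u'(x) = x*(2*x - 1)*(4*x - 1)/8.
u(x) = 1/4·x^2·(1/2 − x)^2 vanishes at x = 0 and x = 1/2, so u ∈ H^1_0(0, 1/2). Differentiate via the product rule and integrate the resulting polynomials term by term.
  ∫_0^1/2 u² dx = ∫_0^1/2 (x^8/16 - x^7/8 + 3*x^6/32 - x^5/32 + x^4/256) dx. Term by term:
    ∫_0^1/2 x^8/16 dx = 1/73728;  ∫_0^1/2 -x^7/8 dx = -1/16384;  ∫_0^1/2 3*x^6/32 dx = 3/28672;
    ∫_0^1/2 -x^5/32 dx = -1/12288;  ∫_0^1/2 x^4/256 dx = 1/40960.
  Sum: 1/73728 − 1/16384 + 3/28672 − 1/12288 + 1/40960 = 1/5160960.
  ∫_0^1/2 (u')² dx = ∫_0^1/2 (x^6 - 3*x^5/2 + 13*x^4/16 - 3*x^3/16 + x^2/64) dx. Term by term:
    ∫_0^1/2 x^6 dx = 1/896;  ∫_0^1/2 -3*x^5/2 dx = -1/256;  ∫_0^1/2 13*x^4/16 dx = 13/2560;
    ∫_0^1/2 -3*x^3/16 dx = -3/1024;  ∫_0^1/2 x^2/64 dx = 1/1536.
  Sum: 1/896 − 1/256 + 13/2560 − 3/1024 + 1/1536 = 1/107520.
∫_0^1/2 u² dx = 1/5160960, so ||u||_L² = sqrt(35)/13440.
∫_0^1/2 (u')² dx = 1/107520, so ||u'||_L² = sqrt(105)/3360.
Ratio ||u||_L² / ||u'||_L² = sqrt(3)/12.
Sharp Poincaré constant on H^1_0(0, 1/2) is C_P = L/π = 1/(2*π), achieved by sin(2*π·x).
A polynomial bump cannot attain the sharp Poincaré constant (only the first sine eigenfunction does), so the ratio is strictly less than C_P, consistent with ||u||_L² ≤ C_P ||u'||_L².


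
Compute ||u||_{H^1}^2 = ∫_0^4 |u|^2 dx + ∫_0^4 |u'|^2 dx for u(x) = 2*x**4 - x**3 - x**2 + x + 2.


||u||_{H^1}^2 = 61704668/315

The H^1 norm (squared) on an interval (0, L) is
  ||u||_{H^1}^2 = ∫_0^L u(x)^2 dx + ∫_0^L u'(x)^2 dx.
Compute u'(x) = 8*x**3 - 3*x**2 - 2*x + 1.
Then u(x)^2 = 4*x**8 - 4*x**7 - 3*x**6 + 6*x**5 + 7*x**4 - 6*x**3 - 3*x**2 + 4*x + 4 and u'(x)^2 = 64*x**6 - 48*x**5 - 23*x**4 + 28*x**3 - 2*x**2 - 4*x + 1.
Integrate each monomial from 0 to 4 using ∫_0^4 c·x^n dx = c·4^(n+1)/(n+1):
  ∫_0^4 u(x)^2 dx = ∫_0^4 (4*x^8 - 4*x^7 - 3*x^6 + 6*x^5 + 7*x^4 - 6*x^3 - 3*x^2 + 4*x + 4) dx. Term by term:
    ∫_0^4 4*x^8 dx = 1048576/9;  ∫_0^4 -4*x^7 dx = -32768;  ∫_0^4 -3*x^6 dx = -49152/7;
    ∫_0^4 6*x^5 dx = 4096;  ∫_0^4 7*x^4 dx = 7168/5;  ∫_0^4 -6*x^3 dx = -384;
    ∫_0^4 -3*x^2 dx = -64;  ∫_0^4 4*x dx = 32;  ∫_0^4 4 dx = 16.
  Sum: 1048576/9 − 32768 − 49152/7 + 4096 + 7168/5 − 384 − 64 + 32 + 16 = 25782224/315.
  ∫_0^4 u'(x)^2 dx = ∫_0^4 (64*x^6 - 48*x^5 - 23*x^4 + 28*x^3 - 2*x^2 - 4*x + 1) dx. Term by term:
    ∫_0^4 64*x^6 dx = 1048576/7;  ∫_0^4 -48*x^5 dx = -32768;  ∫_0^4 -23*x^4 dx = -23552/5;
    ∫_0^4 28*x^3 dx = 1792;  ∫_0^4 -2*x^2 dx = -128/3;  ∫_0^4 -4*x dx = -32;
    ∫_0^4 1 dx = 4.
  Sum: 1048576/7 − 32768 − 23552/5 + 1792 − 128/3 − 32 + 4 = 11974148/105.
Adding: ||u||_{H^1}^2 = 25782224/315 + 11974148/105 = 61704668/315.


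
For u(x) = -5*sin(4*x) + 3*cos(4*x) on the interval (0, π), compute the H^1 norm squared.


||u||_{H^1(0,π)}^2 = 289*π

u'(x) = -12*sin(4*x) - 20*cos(4*x).
Expand u² and (u')² and integrate term by term on (0, π), using: for integers n ≥ 1, ∫_0^π sin²(nx) dx = ∫_0^π cos²(nx) dx = π/2; for n ≠ n', ∫_0^π sin(nx)sin(n'x) dx = ∫_0^π cos(nx)cos(n'x) dx = 0; and by product-to-sum, ∫_0^π sin(nx)cos(n'x) dx = ½∫_0^π [sin((n+n')x) + sin((n−n')x)] dx, which is 0 when n+n' is even and 2n/(n²−n'²) when n+n' is odd (it need not vanish on (0, π)).
  u² squared terms: (-5)²·∫sin(4x)² dx = 25·π/2 = 25*π/2;  (3)²·∫cos(4x)² dx = 9·π/2 = 9*π/2.
  u² cross terms: 2·(-5)·(3)·∫sin(4x)·cos(4x) dx = -30·(0) = 0.
  So ∫_0^π u² dx = 25*π/2 + 9*π/2 + 0 = 17*π.
  (u')² squared terms: (-20)²·∫cos(4x)² dx = 400·π/2 = 200*π;  (-12)²·∫sin(4x)² dx = 144·π/2 = 72*π.
  (u')² cross terms: 2·(-20)·(-12)·∫cos(4x)·sin(4x) dx = 480·(0) = 0.
  So ∫_0^π (u')² dx = 200*π + 72*π + 0 = 272*π.
||u||_{H^1}^2 = (17*π) + (272*π) = 289*π.


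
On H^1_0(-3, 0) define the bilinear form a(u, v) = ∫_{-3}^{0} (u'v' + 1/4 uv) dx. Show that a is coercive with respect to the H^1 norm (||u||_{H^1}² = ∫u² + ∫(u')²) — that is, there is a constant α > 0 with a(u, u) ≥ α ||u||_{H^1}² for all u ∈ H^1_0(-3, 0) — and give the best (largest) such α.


α = (9/4 + π^2)/(9 + π^2)

Coercivity of a(·,·) on H^1_0(-3, 0) means a(u, u) ≥ α ||u||_{H^1}² for every u ∈ H^1_0.
The interval has length L = 3, and Poincaré/coercivity depend only on L. Here a(u, u) = ∫(u')² + (1/4)·∫u².
Here 0 < c = 1/4 < 1. The condition a(u,u) ≥ α||u||_{H^1}² reads (1−α)∫(u')² ≥ (α−c)∫u². Any admissible α is ≤ 1 (rapidly oscillating u have ∫u²/∫(u')² → 0), and α = 1 would force 0 ≥ (1−c)∫u², impossible since c < 1; so 1−α > 0. By the sharp Poincaré inequality on H^1_0 of an interval of length L, ∫(u')² ≥ (π/L)²∫u² with equality for the first sine mode sin(π(x−x₀)/L) (x₀ the left endpoint), so the inequality holds for all u iff (1−α)(π/L)² ≥ α − c, i.e. α ≤ ((π/L)² + c)/((π/L)² + 1) = (1 + c(L/π)²)/(1 + (L/π)²). With (π/L)² = π^2/9 and c = 1/4, the largest admissible constant is α = ((π/L)² + c)/((π/L)² + 1).
Simplifying, α = (9/4 + π^2)/(9 + π^2).


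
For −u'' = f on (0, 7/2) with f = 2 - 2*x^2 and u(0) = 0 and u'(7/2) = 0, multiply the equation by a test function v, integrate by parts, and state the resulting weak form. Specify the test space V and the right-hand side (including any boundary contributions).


V = {v ∈ H^1(0, 7/2) : v(0) = 0} (test functions vanish at x = 0 where u is specified); weak form: ∫_0^7/2 u'v' dx = ∫_0^7/2 (2 - 2*x^2) v dx for all v ∈ V.

Multiply both sides by a test function v and integrate from 0 to 7/2:
  ∫_0^7/2 −u''(x) v(x) dx = ∫_0^7/2 f(x) v(x) dx.
Integrate the LHS by parts once:
  ∫_0^7/2 −u'' v dx = −[u'(x) v(x)]_0^7/2 + ∫_0^7/2 u'(x) v'(x) dx.
Thus ∫_0^7/2 u'(x) v'(x) dx = ∫_0^7/2 f(x) v(x) dx + [u'(x) v(x)]_0^7/2.
Choose V so that boundary terms are either known or forced to vanish.
Mixed BC: u(0) = 0 (Dirichlet) and u'(7/2) = 0 (Neumann). Define V = {v ∈ H^1(0, 7/2) : v(0) = 0}. Then [u' v]_0^7/2 = u'(7/2)·v(7/2) − u'(0)·0 = 0.
Weak formulation: find u (satisfying any essential BC) such that ∫_0^7/2 u'(x) v'(x) dx = ∫_0^7/2 f v dx for all v ∈ V (Dirichlet at 0 absorbed into V; the Neumann datum at x = 7/2 is zero, so no boundary term remains).
Substituting f(x) = 2 - 2*x^2, the right-hand side is ∫_0^7/2 (2 - 2*x^2) v dx.


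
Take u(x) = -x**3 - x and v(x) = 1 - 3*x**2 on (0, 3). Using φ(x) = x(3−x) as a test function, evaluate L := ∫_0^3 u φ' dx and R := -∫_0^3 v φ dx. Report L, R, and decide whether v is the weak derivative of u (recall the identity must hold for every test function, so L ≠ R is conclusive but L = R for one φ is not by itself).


LHS = 819/20, RHS = 639/20. No, v is not the weak derivative of u.

u(x) = -x**3 - x, classical derivative u'(x) = -3*x**2 - 1.
φ(x) = x(3−x), so φ'(x) = 3 - 2*x.
Note φ(0) = φ(3) = 0, so the boundary term u·φ vanishes.
LHS = ∫_0^3 u(x) φ'(x) dx = ∫_0^3 (2*x^4 - 3*x^3 + 2*x^2 - 3*x) dx. Term by term:
  ∫_0^3 2*x^4 dx = 486/5;  ∫_0^3 -3*x^3 dx = -243/4;  ∫_0^3 2*x^2 dx = 18;
  ∫_0^3 -3*x dx = -27/2.
Sum: 486/5 − 243/4 + 18 − 27/2 = 819/20.
So LHS = 819/20.
∫_0^3 v(x) φ(x) dx = ∫_0^3 (3*x^4 - 9*x^3 - x^2 + 3*x) dx. Term by term:
  ∫_0^3 3*x^4 dx = 729/5;  ∫_0^3 -9*x^3 dx = -729/4;  ∫_0^3 -x^2 dx = -9;
  ∫_0^3 3*x dx = 27/2.
Sum: 729/5 − 729/4 − 9 + 27/2 = -639/20.
So RHS = -∫_0^3 v(x) φ(x) dx = 639/20.
LHS − RHS = 9 ≠ 0, so the identity fails.
(For a valid weak derivative the identity must hold for EVERY test function, in particular this one. The failure shows v is NOT the weak derivative of u.)
Correct weak derivative would be u'(x) = -3*x**2 - 1.


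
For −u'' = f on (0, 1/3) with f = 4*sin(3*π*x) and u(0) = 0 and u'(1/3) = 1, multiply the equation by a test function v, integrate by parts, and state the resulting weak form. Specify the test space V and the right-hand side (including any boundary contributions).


V = {v ∈ H^1(0, 1/3) : v(0) = 0} (test functions vanish at x = 0 where u is specified); weak form: ∫_0^1/3 u'v' dx = ∫_0^1/3 (4*sin(3*π*x)) v dx + v(1/3) for all v ∈ V.

Multiply both sides by a test function v and integrate from 0 to 1/3:
  ∫_0^1/3 −u''(x) v(x) dx = ∫_0^1/3 f(x) v(x) dx.
Integrate the LHS by parts once:
  ∫_0^1/3 −u'' v dx = −[u'(x) v(x)]_0^1/3 + ∫_0^1/3 u'(x) v'(x) dx.
Thus ∫_0^1/3 u'(x) v'(x) dx = ∫_0^1/3 f(x) v(x) dx + [u'(x) v(x)]_0^1/3.
Choose V so that boundary terms are either known or forced to vanish.
Mixed BC: u(0) = 0 (Dirichlet) and u'(1/3) = 1 (Neumann). Define V = {v ∈ H^1(0, 1/3) : v(0) = 0}. Then [u' v]_0^1/3 = u'(1/3)·v(1/3) − u'(0)·0 = v(1/3).
Weak formulation: find u (satisfying any essential BC) such that ∫_0^1/3 u'(x) v'(x) dx = ∫_0^1/3 f v dx + v(1/3) for all v ∈ V (Dirichlet at 0 absorbed into V; Neumann datum at x = 1/3 contributes the boundary term).
Substituting f(x) = 4*sin(3*π*x), the right-hand side is ∫_0^1/3 (4*sin(3*π*x)) v dx + v(1/3).


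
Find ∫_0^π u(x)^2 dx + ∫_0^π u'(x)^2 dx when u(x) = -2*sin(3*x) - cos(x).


||u||_{H^1(0,π)}^2 = 21*π

u'(x) = sin(x) - 6*cos(3*x).
Expand u² and (u')² and integrate term by term on (0, π), using: for integers n ≥ 1, ∫_0^π sin²(nx) dx = ∫_0^π cos²(nx) dx = π/2; for n ≠ n', ∫_0^π sin(nx)sin(n'x) dx = ∫_0^π cos(nx)cos(n'x) dx = 0; and by product-to-sum, ∫_0^π sin(nx)cos(n'x) dx = ½∫_0^π [sin((n+n')x) + sin((n−n')x)] dx, which is 0 when n+n' is even and 2n/(n²−n'²) when n+n' is odd (it need not vanish on (0, π)).
  u² squared terms: (-1)²·∫cos(x)² dx = 1·π/2 = π/2;  (-2)²·∫sin(3x)² dx = 4·π/2 = 2*π.
  u² cross terms: 2·(-1)·(-2)·∫cos(x)·sin(3x) dx = 4·(0) = 0.
  So ∫_0^π u² dx = π/2 + 2*π + 0 = 5*π/2.
  (u')² squared terms: (-6)²·∫cos(3x)² dx = 36·π/2 = 18*π;  (1)²·∫sin(x)² dx = 1·π/2 = π/2.
  (u')² cross terms: 2·(-6)·(1)·∫cos(3x)·sin(x) dx = -12·(0) = 0.
  So ∫_0^π (u')² dx = 18*π + π/2 + 0 = 37*π/2.
||u||_{H^1}^2 = (5*π/2) + (37*π/2) = 21*π.


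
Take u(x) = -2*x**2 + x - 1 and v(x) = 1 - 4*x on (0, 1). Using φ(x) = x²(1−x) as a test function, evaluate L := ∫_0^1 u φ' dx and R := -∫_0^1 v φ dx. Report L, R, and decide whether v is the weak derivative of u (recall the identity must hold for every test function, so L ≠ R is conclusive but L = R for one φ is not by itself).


LHS = 7/60, RHS = 7/60. Yes, v = u' weakly.

u(x) = -2*x**2 + x - 1, classical derivative u'(x) = 1 - 4*x.
φ(x) = x²(1−x), so φ'(x) = x*(2 - 3*x).
Note φ(0) = φ(1) = 0, so the boundary term u·φ vanishes.
LHS = ∫_0^1 u(x) φ'(x) dx = ∫_0^1 (6*x^4 - 7*x^3 + 5*x^2 - 2*x) dx. Term by term:
  ∫_0^1 6*x^4 dx = 6/5;  ∫_0^1 -7*x^3 dx = -7/4;  ∫_0^1 5*x^2 dx = 5/3;
  ∫_0^1 -2*x dx = -1.
Sum: 6/5 − 7/4 + 5/3 − 1 = 7/60.
So LHS = 7/60.
∫_0^1 v(x) φ(x) dx = ∫_0^1 (4*x^4 - 5*x^3 + x^2) dx. Term by term:
  ∫_0^1 4*x^4 dx = 4/5;  ∫_0^1 -5*x^3 dx = -5/4;  ∫_0^1 x^2 dx = 1/3.
Sum: 4/5 − 5/4 + 1/3 = -7/60.
So RHS = -∫_0^1 v(x) φ(x) dx = 7/60.
LHS = RHS, so the identity holds for this test φ.
Moreover u is smooth here and v(x) = u'(x) = 1 - 4*x pointwise, so the identity holds for every test function. Hence v is the weak derivative of u.


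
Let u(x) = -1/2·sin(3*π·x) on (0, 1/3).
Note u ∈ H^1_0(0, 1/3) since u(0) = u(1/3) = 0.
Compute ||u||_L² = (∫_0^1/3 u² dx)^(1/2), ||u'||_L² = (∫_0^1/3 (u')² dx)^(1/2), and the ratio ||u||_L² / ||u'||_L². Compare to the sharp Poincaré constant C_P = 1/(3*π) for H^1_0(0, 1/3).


||u||_L² / ||u'||_L² = 1/(3*π) = C_P.

u(x) = -1/2·sin(3*π·x), so u'(x) = -3*π*cos(3*π*x)/2.
Writing u(x) = A·sin(kπx/L) with A = -1/2 and k = 1, use ∫_0^L sin²(kπx/L) dx = L/2 and ∫_0^L cos²(kπx/L) dx = L/2.
u² = 1/4·sin²(3*π·x) and (u')² = 9*π^2/4·cos²(3*π·x), and each of sin², cos² integrates to L/2 = 1/6 over (0, 1/3).
∫_0^1/3 u² dx = 1/24, so ||u||_L² = sqrt(6)/12.
∫_0^1/3 (u')² dx = 3*π^2/8, so ||u'||_L² = sqrt(6)*π/4.
Ratio ||u||_L² / ||u'||_L² = 1/(3*π).
Sharp Poincaré constant on H^1_0(0, 1/3) is C_P = L/π = 1/(3*π), achieved by sin(3*π·x).
This is the k = 1 eigenfunction (up to amplitude), so the ratio equals the sharp Poincaré constant exactly.


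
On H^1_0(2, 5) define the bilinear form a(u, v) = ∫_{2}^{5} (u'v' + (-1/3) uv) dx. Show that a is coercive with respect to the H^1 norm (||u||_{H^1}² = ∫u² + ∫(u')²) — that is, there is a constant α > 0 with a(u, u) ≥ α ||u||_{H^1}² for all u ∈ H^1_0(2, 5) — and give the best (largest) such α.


α = (-3 + π^2)/(9 + π^2)

Coercivity of a(·,·) on H^1_0(2, 5) means a(u, u) ≥ α ||u||_{H^1}² for every u ∈ H^1_0.
The interval has length L = 3, and Poincaré/coercivity depend only on L. Here a(u, u) = ∫(u')² + (-1/3)·∫u².
Here c = -1/3 < 0 with |c| < (π/L)² = π^2/9, so coercivity still holds. The condition a(u,u) ≥ α||u||_{H^1}² reads (1−α)∫(u')² ≥ (α−c)∫u². Any admissible α is ≤ 1 (rapidly oscillating u have ∫u²/∫(u')² → 0), and α = 1 would force 0 ≥ (1−c)∫u², impossible since c < 1; so 1−α > 0. By the sharp Poincaré inequality on H^1_0 of an interval of length L, ∫(u')² ≥ (π/L)²∫u² with equality for the first sine mode sin(π(x−x₀)/L) (x₀ the left endpoint), so the inequality holds for all u iff (1−α)(π/L)² ≥ α − c, i.e. α ≤ ((π/L)² + c)/((π/L)² + 1) = (1 + c(L/π)²)/(1 + (L/π)²). (Direct route, valid since c ≤ 0: Poincaré gives c∫u² ≥ c(L/π)²∫(u')², so a(u,u) ≥ (1 + c(L/π)²)∫(u')², while ||u||_{H^1}² ≤ (1 + (L/π)²)∫(u')²; dividing yields the same α.) With (π/L)² = π^2/9 and c = -1/3, the largest admissible constant is α = ((π/L)² + c)/((π/L)² + 1).
Simplifying, α = (-3 + π^2)/(9 + π^2).
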